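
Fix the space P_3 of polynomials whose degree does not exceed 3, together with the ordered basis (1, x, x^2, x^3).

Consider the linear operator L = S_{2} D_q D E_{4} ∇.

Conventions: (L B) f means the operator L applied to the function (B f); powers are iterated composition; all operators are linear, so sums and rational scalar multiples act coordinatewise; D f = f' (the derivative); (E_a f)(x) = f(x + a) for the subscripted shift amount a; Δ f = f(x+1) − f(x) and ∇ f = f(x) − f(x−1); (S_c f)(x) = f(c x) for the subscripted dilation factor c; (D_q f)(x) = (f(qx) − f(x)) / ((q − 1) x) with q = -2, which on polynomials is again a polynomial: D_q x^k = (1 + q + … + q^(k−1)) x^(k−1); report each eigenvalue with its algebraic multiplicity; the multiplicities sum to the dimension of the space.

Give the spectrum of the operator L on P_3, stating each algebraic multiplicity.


λ = 0 (multiplicity 4)

image of 1: 0
image of x: 0
image of x^2: 0
image of x^3: 6
the matrix is upper triangular; its diagonal is (0, 0, 0, 0)
for a triangular matrix the eigenvalues are the diagonal entries, with algebraic multiplicity their repetition count


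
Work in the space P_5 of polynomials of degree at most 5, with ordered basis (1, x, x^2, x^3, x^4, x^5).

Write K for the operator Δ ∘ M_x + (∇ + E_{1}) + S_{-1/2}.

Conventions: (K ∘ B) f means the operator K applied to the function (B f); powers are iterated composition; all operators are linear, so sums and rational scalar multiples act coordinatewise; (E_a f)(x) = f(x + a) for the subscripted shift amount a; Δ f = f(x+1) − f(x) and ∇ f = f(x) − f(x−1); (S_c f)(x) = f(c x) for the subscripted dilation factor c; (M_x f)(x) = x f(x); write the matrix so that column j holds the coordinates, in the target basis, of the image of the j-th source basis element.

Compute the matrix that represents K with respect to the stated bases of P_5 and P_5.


image of 1: 3
image of x: (5/2)x + 3
image of x^2: (17/4)x^2 + 7x + 1
image of x^3: (39/8)x^3 + 12x^2 + 4x + 3
image of x^4: (97/16)x^4 + 18x^3 + 10x^2 + 13x + 1
image of x^5: (223/32)x^5 + 25x^4 + 20x^3 + 35x^2 + 6x + 3
each image's coordinates form column j of the matrix

the matrix is [[3, 3, 1, 3, 1, 3]; [0, 5/2, 7, 4, 13, 6]; [0, 0, 17/4, 12, 10, 35]; [0, 0, 0, 39/8, 18, 20]; [0, 0, 0, 0, 97/16, 25]; [0, 0, 0, 0, 0, 223/32]] (rows listed top to bottom)


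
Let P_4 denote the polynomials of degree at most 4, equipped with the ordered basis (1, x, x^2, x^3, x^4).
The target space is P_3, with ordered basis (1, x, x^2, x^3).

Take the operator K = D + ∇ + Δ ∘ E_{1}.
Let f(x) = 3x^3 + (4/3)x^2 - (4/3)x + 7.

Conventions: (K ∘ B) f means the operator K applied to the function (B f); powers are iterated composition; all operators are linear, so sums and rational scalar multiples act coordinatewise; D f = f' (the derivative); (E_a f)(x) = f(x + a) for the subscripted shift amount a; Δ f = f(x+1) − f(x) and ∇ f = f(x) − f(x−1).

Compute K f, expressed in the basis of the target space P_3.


D f = 9x^2 + (8/3)x - 4/3
∇ f = 9x^2 - (19/3)x + 1/3
E_{1} f = 3x^3 + (31/3)x^2 + (31/3)x + 10
Δ E_{1} f = 9x^2 + (89/3)x + 71/3
(D + ∇ + Δ ∘ E_{1}) f = 27x^2 + 26x + 68/3

g(x) = 27x^2 + 26x + 68/3


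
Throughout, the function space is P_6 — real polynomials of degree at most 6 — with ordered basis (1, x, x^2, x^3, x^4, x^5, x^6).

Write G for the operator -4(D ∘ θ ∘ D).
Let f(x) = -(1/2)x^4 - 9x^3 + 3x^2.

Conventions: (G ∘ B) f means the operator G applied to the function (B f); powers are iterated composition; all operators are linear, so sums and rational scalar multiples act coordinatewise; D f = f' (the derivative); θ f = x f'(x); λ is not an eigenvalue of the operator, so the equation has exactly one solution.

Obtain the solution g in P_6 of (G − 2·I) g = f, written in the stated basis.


the result is g(x) = (1/4)x^4 + (9/2)x^3 - (39/2)x^2 - 108x + 78

write g with unknown coordinates in the stated basis and equate coefficients in (G − 2·I) g = f
solving from the highest basis element down gives g = (1/4)x^4 + (9/2)x^3 - (39/2)x^2 - 108x + 78
check: G g = -36x^2 - 216x + 156
so G g − 2·g = -(1/2)x^4 - 9x^3 + 3x^2 = f ✓


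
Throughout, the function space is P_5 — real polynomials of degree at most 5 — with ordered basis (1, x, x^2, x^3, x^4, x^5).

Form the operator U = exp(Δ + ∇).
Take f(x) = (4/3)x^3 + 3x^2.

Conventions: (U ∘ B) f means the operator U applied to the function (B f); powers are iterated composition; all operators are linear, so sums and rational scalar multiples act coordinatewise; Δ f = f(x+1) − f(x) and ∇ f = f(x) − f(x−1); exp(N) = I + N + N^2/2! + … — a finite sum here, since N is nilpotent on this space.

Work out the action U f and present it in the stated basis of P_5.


order-1 term: 8x^2 + 12x + 8/3
order-2 term: 16x + 12
order-3 term: 32/3
the series for exp(Δ + ∇) f terminates at order 3
exp(Δ + ∇) f = (4/3)x^3 + 11x^2 + 28x + 76/3

the result is g(x) = (4/3)x^3 + 11x^2 + 28x + 76/3


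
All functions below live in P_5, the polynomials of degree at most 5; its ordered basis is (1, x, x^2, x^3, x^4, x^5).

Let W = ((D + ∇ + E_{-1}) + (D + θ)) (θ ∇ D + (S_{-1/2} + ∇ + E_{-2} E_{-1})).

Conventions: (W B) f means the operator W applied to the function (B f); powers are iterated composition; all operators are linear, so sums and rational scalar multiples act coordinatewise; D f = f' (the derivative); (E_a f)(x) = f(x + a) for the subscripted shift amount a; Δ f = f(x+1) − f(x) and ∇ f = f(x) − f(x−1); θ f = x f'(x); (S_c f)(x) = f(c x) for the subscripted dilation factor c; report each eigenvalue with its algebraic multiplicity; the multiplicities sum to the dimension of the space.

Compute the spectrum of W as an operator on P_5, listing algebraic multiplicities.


image of 1: 2
image of x: x - 1
image of x^2: (15/4)x^2 - 3x
image of x^3: (7/2)x^3 - (51/4)x^2 + 36x + 34
image of x^4: (85/16)x^4 - (47/2)x^3 + 168x^2 + 56x - 152
image of x^5: (93/16)x^5 - (645/16)x^4 + 480x^3 - 120x^2 - 440x + 598
the matrix is upper triangular; its diagonal is (2, 1, 15/4, 7/2, 85/16, 93/16)
for a triangular matrix the eigenvalues are the diagonal entries, with algebraic multiplicity their repetition count

λ = 1 (multiplicity 1), λ = 2 (multiplicity 1), λ = 7/2 (multiplicity 1), λ = 15/4 (multiplicity 1), λ = 85/16 (multiplicity 1), λ = 93/16 (multiplicity 1)


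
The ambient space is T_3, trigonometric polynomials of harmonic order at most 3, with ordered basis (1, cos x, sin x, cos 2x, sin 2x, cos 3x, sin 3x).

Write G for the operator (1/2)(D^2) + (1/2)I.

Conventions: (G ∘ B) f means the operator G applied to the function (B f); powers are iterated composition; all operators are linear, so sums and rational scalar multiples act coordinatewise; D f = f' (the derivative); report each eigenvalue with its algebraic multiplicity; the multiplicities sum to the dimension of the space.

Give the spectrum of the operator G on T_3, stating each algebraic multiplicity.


λ = -4 (multiplicity 2), λ = -3/2 (multiplicity 2), λ = 0 (multiplicity 2), λ = 1/2 (multiplicity 1)

image of 1: 1/2
image of cos x: 0
image of sin x: 0
image of cos 2x: -(3/2)cos 2x
image of sin 2x: -(3/2)sin 2x
image of cos 3x: -4cos 3x
image of sin 3x: -4sin 3x
the matrix is diagonal; its diagonal is (1/2, 0, 0, -3/2, -3/2, -4, -4)
for a triangular matrix the eigenvalues are the diagonal entries, with algebraic multiplicity their repetition count


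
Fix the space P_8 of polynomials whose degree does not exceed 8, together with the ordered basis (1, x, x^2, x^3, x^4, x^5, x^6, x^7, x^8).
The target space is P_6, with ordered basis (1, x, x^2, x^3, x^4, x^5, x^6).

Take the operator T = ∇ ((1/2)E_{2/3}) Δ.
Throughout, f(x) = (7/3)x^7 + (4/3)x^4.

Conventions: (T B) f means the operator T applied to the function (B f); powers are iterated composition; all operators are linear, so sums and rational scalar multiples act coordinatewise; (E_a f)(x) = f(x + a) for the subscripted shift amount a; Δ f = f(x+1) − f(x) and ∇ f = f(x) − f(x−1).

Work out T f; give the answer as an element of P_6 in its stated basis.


Δ f = (49/3)x^6 + 49x^5 + (245/3)x^4 + 87x^3 + 57x^2 + (65/3)x + 11/3
E_{2/3} Δ f = (49/3)x^6 + (343/3)x^5 + (3185/9)x^4 + (50167/81)x^3 + (52031/81)x^2 + (90337/243)x + 203917/2187
((1/2)E_{2/3}) Δ f = (49/6)x^6 + (343/6)x^5 + (3185/18)x^4 + (50167/162)x^3 + (52031/162)x^2 + (90337/486)x + 203917/4374
∇ ((1/2)E_{2/3}) Δ f = 49x^5 + (490/3)x^4 + (2695/9)x^3 + (8546/27)x^2 + (14927/81)x + 11282/243

g(x) = 49x^5 + (490/3)x^4 + (2695/9)x^3 + (8546/27)x^2 + (14927/81)x + 11282/243


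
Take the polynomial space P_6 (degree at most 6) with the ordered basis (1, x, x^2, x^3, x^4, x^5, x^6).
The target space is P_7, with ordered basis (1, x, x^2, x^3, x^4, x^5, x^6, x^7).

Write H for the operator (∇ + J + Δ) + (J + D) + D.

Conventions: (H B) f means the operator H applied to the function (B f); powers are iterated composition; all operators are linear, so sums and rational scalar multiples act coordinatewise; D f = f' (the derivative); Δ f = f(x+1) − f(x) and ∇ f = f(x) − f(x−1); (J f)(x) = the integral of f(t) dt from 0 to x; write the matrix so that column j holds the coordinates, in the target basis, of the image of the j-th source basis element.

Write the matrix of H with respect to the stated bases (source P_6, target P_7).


image of 1: 2x
image of x: x^2 + 4
image of x^2: (2/3)x^3 + 8x
image of x^3: (1/2)x^4 + 12x^2 + 2
image of x^4: (2/5)x^5 + 16x^3 + 8x
image of x^5: (1/3)x^6 + 20x^4 + 20x^2 + 2
image of x^6: (2/7)x^7 + 24x^5 + 40x^3 + 12x
each image's coordinates form column j of the matrix

the matrix is [[0, 4, 0, 2, 0, 2, 0]; [2, 0, 8, 0, 8, 0, 12]; [0, 1, 0, 12, 0, 20, 0]; [0, 0, 2/3, 0, 16, 0, 40]; [0, 0, 0, 1/2, 0, 20, 0]; [0, 0, 0, 0, 2/5, 0, 24]; [0, 0, 0, 0, 0, 1/3, 0]; [0, 0, 0, 0, 0, 0, 2/7]] (rows listed top to bottom)


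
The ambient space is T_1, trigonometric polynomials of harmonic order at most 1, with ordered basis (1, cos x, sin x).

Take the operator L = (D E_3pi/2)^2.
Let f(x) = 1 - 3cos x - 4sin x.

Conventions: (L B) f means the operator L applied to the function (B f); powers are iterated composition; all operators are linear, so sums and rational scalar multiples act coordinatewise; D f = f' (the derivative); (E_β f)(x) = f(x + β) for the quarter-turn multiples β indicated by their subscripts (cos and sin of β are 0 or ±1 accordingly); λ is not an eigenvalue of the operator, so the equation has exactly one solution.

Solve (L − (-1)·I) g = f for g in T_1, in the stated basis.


write g with unknown coordinates in the stated basis and equate coefficients in (L − (-1)·I) g = f
solving from the highest basis element down gives g = 1 - (3/2)cos x - 2sin x
check: L g = -(3/2)cos x - 2sin x
so L g − (-1)·g = 1 - 3cos x - 4sin x = f ✓

the image equals g(x) = 1 - (3/2)cos x - 2sin x


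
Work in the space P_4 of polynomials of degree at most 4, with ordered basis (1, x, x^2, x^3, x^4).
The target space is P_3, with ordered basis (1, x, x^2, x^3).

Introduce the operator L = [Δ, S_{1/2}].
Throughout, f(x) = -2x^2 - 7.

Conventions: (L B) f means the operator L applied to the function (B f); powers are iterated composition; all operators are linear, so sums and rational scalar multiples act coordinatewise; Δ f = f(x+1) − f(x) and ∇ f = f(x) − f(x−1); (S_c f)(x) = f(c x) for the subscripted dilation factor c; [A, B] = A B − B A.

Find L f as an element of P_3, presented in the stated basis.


S_{1/2} f = -(1/2)x^2 - 7
Δ S_{1/2} f = -x - 1/2
Δ f = -4x - 2
S_{1/2} Δ f = -2x - 2
[Δ, S_{1/2}] f = x + 3/2

g(x) = x + 3/2


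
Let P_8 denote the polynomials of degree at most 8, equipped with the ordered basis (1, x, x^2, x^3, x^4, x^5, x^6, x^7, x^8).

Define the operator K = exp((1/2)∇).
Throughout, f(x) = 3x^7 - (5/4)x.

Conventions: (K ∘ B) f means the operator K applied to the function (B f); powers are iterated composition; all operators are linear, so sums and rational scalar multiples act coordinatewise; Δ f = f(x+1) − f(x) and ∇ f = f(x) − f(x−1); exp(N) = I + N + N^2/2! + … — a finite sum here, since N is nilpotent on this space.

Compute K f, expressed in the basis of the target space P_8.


order-1 term: (21/2)x^6 - (63/2)x^5 + (105/2)x^4 - (105/2)x^3 + (63/2)x^2 - (21/2)x + 7/8
order-2 term: (63/4)x^5 - (315/4)x^4 + (735/4)x^3 - (945/4)x^2 + (651/4)x - 189/4
order-3 term: (105/8)x^4 - (315/4)x^3 + (1575/8)x^2 - (945/4)x + 903/8
order-4 term: (105/16)x^3 - (315/8)x^2 + (1365/16)x - 525/8
order-5 term: (63/32)x^2 - (315/32)x + 105/8
order-6 term: (21/64)x - 63/64
order-7 term: 3/128
the series for exp((1/2)∇) f terminates at order 7
exp((1/2)∇) f = 3x^7 + (21/2)x^6 - (63/4)x^5 - (105/8)x^4 + (945/16)x^3 - (1449/32)x^2 - (605/64)x + 1669/128

g(x) = 3x^7 + (21/2)x^6 - (63/4)x^5 - (105/8)x^4 + (945/16)x^3 - (1449/32)x^2 - (605/64)x + 1669/128


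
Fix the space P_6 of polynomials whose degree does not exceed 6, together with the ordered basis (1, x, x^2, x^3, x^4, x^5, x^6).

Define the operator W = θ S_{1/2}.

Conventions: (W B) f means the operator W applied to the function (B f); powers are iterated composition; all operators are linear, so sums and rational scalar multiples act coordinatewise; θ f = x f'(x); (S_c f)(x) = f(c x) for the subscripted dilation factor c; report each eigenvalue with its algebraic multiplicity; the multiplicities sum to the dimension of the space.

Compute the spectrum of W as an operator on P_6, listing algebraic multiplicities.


image of 1: 0
image of x: (1/2)x
image of x^2: (1/2)x^2
image of x^3: (3/8)x^3
image of x^4: (1/4)x^4
image of x^5: (5/32)x^5
image of x^6: (3/32)x^6
the matrix is upper triangular; its diagonal is (0, 1/2, 1/2, 3/8, 1/4, 5/32, 3/32)
for a triangular matrix the eigenvalues are the diagonal entries, with algebraic multiplicity their repetition count

λ = 0 (multiplicity 1), λ = 3/32 (multiplicity 1), λ = 5/32 (multiplicity 1), λ = 1/4 (multiplicity 1), λ = 3/8 (multiplicity 1), λ = 1/2 (multiplicity 2)


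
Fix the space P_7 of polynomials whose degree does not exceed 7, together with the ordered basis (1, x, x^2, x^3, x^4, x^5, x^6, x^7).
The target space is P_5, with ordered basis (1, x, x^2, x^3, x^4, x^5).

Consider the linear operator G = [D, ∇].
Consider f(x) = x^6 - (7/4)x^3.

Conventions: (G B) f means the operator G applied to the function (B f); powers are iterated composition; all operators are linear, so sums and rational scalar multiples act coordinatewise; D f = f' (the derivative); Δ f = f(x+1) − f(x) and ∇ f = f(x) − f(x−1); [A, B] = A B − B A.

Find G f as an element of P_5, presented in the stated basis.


the result is g(x) = 0

∇ f = 6x^5 - 15x^4 + 20x^3 - (81/4)x^2 + (45/4)x - 11/4
D ∇ f = 30x^4 - 60x^3 + 60x^2 - (81/2)x + 45/4
D f = 6x^5 - (21/4)x^2
∇ D f = 30x^4 - 60x^3 + 60x^2 - (81/2)x + 45/4
[D, ∇] f = 0


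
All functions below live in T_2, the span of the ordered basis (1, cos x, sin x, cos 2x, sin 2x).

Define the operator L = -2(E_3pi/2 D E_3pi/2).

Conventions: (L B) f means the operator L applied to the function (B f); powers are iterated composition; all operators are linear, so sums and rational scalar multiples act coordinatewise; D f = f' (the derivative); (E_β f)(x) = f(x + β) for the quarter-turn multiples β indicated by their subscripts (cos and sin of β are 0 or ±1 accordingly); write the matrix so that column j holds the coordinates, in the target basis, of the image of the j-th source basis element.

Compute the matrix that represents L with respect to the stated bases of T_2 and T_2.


the matrix is [[0, 0, 0, 0, 0]; [0, 0, 2, 0, 0]; [0, -2, 0, 0, 0]; [0, 0, 0, 0, -4]; [0, 0, 0, 4, 0]] (rows listed top to bottom)

image of 1: 0
image of cos x: -2sin x
image of sin x: 2cos x
image of cos 2x: 4sin 2x
image of sin 2x: -4cos 2x
each image's coordinates form column j of the matrix


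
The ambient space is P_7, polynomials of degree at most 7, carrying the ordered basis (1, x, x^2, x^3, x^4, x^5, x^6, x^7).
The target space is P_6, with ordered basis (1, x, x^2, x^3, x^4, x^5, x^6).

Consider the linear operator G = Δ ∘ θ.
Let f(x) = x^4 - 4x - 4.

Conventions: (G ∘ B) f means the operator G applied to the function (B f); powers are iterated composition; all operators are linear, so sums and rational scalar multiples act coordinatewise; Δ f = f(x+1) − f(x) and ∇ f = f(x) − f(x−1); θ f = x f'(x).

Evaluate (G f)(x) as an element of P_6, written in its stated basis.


θ f = 4x^4 - 4x
Δ θ f = 16x^3 + 24x^2 + 16x

the result is g(x) = 16x^3 + 24x^2 + 16x


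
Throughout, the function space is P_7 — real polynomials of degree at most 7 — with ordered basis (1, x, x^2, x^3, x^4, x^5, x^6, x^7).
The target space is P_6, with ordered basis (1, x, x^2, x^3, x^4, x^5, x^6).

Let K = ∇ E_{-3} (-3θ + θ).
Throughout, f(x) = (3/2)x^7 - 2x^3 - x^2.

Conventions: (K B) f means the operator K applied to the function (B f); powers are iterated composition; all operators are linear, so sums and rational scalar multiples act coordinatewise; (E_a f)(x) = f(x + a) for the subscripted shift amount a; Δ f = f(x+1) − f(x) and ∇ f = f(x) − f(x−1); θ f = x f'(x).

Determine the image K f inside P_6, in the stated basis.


θ f = (21/2)x^7 - 6x^3 - 2x^2
(-3θ) f = -(63/2)x^7 + 18x^3 + 6x^2
θ f = (21/2)x^7 - 6x^3 - 2x^2
(-3θ + θ) f = -21x^7 + 12x^3 + 4x^2
E_{-3} (-3θ + θ) f = -21x^7 + 441x^6 - 3969x^5 + 19845x^4 - 59523x^3 + 107059x^2 - 106863x + 45639
∇ E_{-3} (-3θ + θ) f = -147x^6 + 3087x^5 - 27195x^4 + 128625x^3 - 344385x^2 + 494705x - 297721

the result is g(x) = -147x^6 + 3087x^5 - 27195x^4 + 128625x^3 - 344385x^2 + 494705x - 297721


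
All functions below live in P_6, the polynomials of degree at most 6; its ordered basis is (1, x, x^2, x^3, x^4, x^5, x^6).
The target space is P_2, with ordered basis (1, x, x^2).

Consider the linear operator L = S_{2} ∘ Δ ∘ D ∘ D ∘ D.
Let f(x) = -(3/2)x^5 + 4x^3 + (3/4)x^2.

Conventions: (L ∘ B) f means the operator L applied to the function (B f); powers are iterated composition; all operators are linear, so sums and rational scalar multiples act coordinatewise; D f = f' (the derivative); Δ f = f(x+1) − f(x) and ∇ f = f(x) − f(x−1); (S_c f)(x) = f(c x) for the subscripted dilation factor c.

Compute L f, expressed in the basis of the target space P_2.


g(x) = -360x - 90

D f = -(15/2)x^4 + 12x^2 + (3/2)x
D D f = -30x^3 + 24x + 3/2
D D D f = -90x^2 + 24
Δ (D ∘ D ∘ D) f = -180x - 90
S_{2} Δ (D ∘ D ∘ D) f = -360x - 90


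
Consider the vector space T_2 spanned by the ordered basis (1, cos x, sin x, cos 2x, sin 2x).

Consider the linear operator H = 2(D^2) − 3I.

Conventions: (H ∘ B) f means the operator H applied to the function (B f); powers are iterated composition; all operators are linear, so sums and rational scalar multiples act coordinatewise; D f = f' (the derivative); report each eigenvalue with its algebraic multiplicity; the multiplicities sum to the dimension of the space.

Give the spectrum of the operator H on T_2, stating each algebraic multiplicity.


image of 1: -3
image of cos x: -5cos x
image of sin x: -5sin x
image of cos 2x: -11cos 2x
image of sin 2x: -11sin 2x
the matrix is diagonal; its diagonal is (-3, -5, -5, -11, -11)
for a triangular matrix the eigenvalues are the diagonal entries, with algebraic multiplicity their repetition count

λ = -11 (multiplicity 2), λ = -5 (multiplicity 2), λ = -3 (multiplicity 1)


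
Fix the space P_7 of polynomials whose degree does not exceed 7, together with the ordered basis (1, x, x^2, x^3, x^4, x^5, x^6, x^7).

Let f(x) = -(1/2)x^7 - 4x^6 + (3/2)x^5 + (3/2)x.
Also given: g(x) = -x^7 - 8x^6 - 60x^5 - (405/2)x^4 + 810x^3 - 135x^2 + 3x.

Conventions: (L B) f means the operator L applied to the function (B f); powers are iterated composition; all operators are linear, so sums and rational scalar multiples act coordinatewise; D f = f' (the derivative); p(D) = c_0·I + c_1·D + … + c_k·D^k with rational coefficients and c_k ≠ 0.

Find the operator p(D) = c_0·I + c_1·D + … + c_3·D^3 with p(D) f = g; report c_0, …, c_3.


D^0 f = -(1/2)x^7 - 4x^6 + (3/2)x^5 + (3/2)x
D^1 f = -(7/2)x^6 - 24x^5 + (15/2)x^4 + 3/2
D^2 f = -21x^5 - 120x^4 + 30x^3
D^3 f = -105x^4 - 480x^3 + 90x^2
matching coefficients of g against c_0 f + c_1 Df + … from the top degree down determines the c_i
solution: c_0 = 2, c_1 = 0, c_2 = 3, c_3 = -3/2

c_0 = 2, c_1 = 0, c_2 = 3, c_3 = -3/2


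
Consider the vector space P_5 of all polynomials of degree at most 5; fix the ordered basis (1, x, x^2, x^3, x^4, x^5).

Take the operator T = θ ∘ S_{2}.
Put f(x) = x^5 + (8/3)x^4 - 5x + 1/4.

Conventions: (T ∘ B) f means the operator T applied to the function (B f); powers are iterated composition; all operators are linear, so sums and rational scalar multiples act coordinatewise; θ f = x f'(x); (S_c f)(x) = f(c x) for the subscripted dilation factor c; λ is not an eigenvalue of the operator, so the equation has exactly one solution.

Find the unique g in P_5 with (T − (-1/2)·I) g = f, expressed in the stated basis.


the result is g(x) = (2/321)x^5 + (16/387)x^4 - 2x + 1/2

write g with unknown coordinates in the stated basis and equate coefficients in (T − (-1/2)·I) g = f
solving from the highest basis element down gives g = (2/321)x^5 + (16/387)x^4 - 2x + 1/2
check: T g = (320/321)x^5 + (1024/387)x^4 - 4x
so T g − (-1/2)·g = x^5 + (8/3)x^4 - 5x + 1/4 = f ✓


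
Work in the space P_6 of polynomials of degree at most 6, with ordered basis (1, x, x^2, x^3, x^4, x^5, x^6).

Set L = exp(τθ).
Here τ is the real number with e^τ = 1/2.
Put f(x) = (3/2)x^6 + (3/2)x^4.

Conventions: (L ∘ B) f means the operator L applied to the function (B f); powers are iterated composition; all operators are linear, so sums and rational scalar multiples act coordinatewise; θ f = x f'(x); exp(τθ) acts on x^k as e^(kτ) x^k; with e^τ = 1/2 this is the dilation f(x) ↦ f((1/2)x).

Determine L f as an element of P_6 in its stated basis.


exp(τθ) x^k = e^(kτ) x^k; with e^τ = 1/2 this sends x^k to (1/2)^k x^k
x^4 ↦ 1/16 x^4
x^6 ↦ 1/64 x^6
applying this coordinatewise to f: exp(τθ) f = (3/128)x^6 + (3/32)x^4

g(x) = (3/128)x^6 + (3/32)x^4


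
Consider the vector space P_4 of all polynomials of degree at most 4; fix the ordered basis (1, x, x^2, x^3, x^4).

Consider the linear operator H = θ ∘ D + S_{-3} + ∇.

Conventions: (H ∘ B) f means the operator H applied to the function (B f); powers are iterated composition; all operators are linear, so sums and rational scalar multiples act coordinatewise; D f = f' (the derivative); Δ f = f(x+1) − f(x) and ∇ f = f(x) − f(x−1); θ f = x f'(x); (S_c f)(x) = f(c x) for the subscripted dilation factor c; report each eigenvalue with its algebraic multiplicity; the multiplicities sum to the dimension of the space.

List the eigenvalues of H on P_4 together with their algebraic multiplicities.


image of 1: 1
image of x: -3x + 1
image of x^2: 9x^2 + 4x - 1
image of x^3: -27x^3 + 9x^2 - 3x + 1
image of x^4: 81x^4 + 16x^3 - 6x^2 + 4x - 1
the matrix is upper triangular; its diagonal is (1, -3, 9, -27, 81)
for a triangular matrix the eigenvalues are the diagonal entries, with algebraic multiplicity their repetition count

λ = -27 (multiplicity 1), λ = -3 (multiplicity 1), λ = 1 (multiplicity 1), λ = 9 (multiplicity 1), λ = 81 (multiplicity 1)


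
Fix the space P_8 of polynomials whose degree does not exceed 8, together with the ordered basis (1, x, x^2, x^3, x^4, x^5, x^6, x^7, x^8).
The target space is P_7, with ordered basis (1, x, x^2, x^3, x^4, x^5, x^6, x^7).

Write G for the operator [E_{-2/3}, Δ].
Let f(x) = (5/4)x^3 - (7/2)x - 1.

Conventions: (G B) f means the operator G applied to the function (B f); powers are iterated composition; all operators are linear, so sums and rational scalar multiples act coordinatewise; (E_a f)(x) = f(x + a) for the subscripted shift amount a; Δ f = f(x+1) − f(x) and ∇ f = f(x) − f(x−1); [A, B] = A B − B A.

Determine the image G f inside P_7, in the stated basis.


Δ f = (15/4)x^2 + (15/4)x - 9/4
E_{-2/3} Δ f = (15/4)x^2 - (5/4)x - 37/12
E_{-2/3} f = (5/4)x^3 - (5/2)x^2 - (11/6)x + 26/27
Δ E_{-2/3} f = (15/4)x^2 - (5/4)x - 37/12
[E_{-2/3}, Δ] f = 0

the result is g(x) = 0


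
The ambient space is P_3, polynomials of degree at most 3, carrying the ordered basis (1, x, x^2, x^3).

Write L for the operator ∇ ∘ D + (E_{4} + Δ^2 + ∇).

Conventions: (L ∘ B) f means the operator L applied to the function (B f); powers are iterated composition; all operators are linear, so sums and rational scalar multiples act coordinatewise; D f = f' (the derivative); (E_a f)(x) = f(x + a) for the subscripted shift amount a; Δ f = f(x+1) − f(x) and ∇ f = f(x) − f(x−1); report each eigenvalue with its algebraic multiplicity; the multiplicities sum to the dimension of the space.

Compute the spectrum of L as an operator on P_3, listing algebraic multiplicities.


image of 1: 1
image of x: x + 5
image of x^2: x^2 + 10x + 19
image of x^3: x^3 + 15x^2 + 57x + 68
the matrix is upper triangular; its diagonal is (1, 1, 1, 1)
for a triangular matrix the eigenvalues are the diagonal entries, with algebraic multiplicity their repetition count

λ = 1 (multiplicity 4)


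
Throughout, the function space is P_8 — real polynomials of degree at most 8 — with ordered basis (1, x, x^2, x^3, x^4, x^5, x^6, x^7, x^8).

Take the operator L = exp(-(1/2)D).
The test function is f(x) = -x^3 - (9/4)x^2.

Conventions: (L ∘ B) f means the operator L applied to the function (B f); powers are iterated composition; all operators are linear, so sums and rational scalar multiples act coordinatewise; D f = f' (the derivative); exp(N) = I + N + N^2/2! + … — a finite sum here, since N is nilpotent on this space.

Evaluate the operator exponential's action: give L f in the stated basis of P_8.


g(x) = -x^3 - (3/4)x^2 + (3/2)x - 7/16

order-1 term: (3/2)x^2 + (9/4)x
order-2 term: -(3/4)x - 9/16
order-3 term: 1/8
the series for exp(-(1/2)D) f terminates at order 3
exp(-(1/2)D) f = -x^3 - (3/4)x^2 + (3/2)x - 7/16


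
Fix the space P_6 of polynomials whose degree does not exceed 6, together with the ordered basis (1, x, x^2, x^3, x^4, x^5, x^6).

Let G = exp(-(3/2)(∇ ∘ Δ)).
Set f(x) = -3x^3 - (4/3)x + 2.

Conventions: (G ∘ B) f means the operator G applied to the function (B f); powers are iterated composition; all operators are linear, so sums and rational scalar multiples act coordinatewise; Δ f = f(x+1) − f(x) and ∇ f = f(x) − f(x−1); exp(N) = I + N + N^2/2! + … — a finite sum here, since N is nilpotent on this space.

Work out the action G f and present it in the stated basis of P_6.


the result is g(x) = -3x^3 + (77/3)x + 2

order-1 term: 27x
the series for exp(-(3/2)(∇ ∘ Δ)) f terminates at order 1
exp(-(3/2)(∇ ∘ Δ)) f = -3x^3 + (77/3)x + 2


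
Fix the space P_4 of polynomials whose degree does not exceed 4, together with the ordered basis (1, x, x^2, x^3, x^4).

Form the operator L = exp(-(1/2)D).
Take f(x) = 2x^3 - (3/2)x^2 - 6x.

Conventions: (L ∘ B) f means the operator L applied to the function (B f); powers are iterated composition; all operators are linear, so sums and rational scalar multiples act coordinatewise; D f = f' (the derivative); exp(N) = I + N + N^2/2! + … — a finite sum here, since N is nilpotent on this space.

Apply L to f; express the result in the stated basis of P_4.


order-1 term: -3x^2 + (3/2)x + 3
order-2 term: (3/2)x - 3/8
order-3 term: -1/4
the series for exp(-(1/2)D) f terminates at order 3
exp(-(1/2)D) f = 2x^3 - (9/2)x^2 - 3x + 19/8

the image equals g(x) = 2x^3 - (9/2)x^2 - 3x + 19/8


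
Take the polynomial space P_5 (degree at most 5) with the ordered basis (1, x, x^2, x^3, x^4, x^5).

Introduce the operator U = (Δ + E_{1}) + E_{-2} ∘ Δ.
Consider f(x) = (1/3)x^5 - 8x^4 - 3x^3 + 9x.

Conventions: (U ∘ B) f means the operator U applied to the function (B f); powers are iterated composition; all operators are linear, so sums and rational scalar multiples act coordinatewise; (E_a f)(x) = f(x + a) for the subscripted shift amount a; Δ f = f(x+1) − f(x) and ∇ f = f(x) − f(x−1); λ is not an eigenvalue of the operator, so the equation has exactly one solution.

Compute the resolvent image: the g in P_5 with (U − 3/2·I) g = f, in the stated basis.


write g with unknown coordinates in the stated basis and equate coefficients in (U − 3/2·I) g = f
solving from the highest basis element down gives g = -(2/3)x^5 - 4x^4 - (230/3)x^3 - 1452x^2 - (51550/3)x - 101516
check: U g = -(2/3)x^5 - 14x^4 - 118x^3 - 2178x^2 - 25766x - 152274
so U g − 3/2·g = (1/3)x^5 - 8x^4 - 3x^3 + 9x = f ✓

the result is g(x) = -(2/3)x^5 - 4x^4 - (230/3)x^3 - 1452x^2 - (51550/3)x - 101516


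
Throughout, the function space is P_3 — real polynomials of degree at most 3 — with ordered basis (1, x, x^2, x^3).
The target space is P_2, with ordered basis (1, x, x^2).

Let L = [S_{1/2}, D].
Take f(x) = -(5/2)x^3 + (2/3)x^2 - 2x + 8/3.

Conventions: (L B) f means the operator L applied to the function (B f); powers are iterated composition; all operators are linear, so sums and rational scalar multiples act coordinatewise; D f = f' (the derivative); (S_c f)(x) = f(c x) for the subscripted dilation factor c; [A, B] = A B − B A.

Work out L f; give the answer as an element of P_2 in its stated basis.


the image equals g(x) = -(15/16)x^2 + (1/3)x - 1

D f = -(15/2)x^2 + (4/3)x - 2
S_{1/2} D f = -(15/8)x^2 + (2/3)x - 2
S_{1/2} f = -(5/16)x^3 + (1/6)x^2 - x + 8/3
D S_{1/2} f = -(15/16)x^2 + (1/3)x - 1
[S_{1/2}, D] f = -(15/16)x^2 + (1/3)x - 1


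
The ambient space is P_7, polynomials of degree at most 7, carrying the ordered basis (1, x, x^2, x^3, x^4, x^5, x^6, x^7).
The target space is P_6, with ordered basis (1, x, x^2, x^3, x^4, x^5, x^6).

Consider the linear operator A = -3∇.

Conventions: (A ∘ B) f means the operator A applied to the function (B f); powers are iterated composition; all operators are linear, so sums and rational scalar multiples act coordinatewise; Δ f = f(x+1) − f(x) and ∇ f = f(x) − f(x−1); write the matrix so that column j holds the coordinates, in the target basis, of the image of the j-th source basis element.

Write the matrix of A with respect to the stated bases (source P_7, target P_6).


the matrix is [[0, -3, 3, -3, 3, -3, 3, -3]; [0, 0, -6, 9, -12, 15, -18, 21]; [0, 0, 0, -9, 18, -30, 45, -63]; [0, 0, 0, 0, -12, 30, -60, 105]; [0, 0, 0, 0, 0, -15, 45, -105]; [0, 0, 0, 0, 0, 0, -18, 63]; [0, 0, 0, 0, 0, 0, 0, -21]] (rows listed top to bottom)

image of 1: 0
image of x: -3
image of x^2: -6x + 3
image of x^3: -9x^2 + 9x - 3
image of x^4: -12x^3 + 18x^2 - 12x + 3
image of x^5: -15x^4 + 30x^3 - 30x^2 + 15x - 3
image of x^6: -18x^5 + 45x^4 - 60x^3 + 45x^2 - 18x + 3
image of x^7: -21x^6 + 63x^5 - 105x^4 + 105x^3 - 63x^2 + 21x - 3
each image's coordinates form column j of the matrix


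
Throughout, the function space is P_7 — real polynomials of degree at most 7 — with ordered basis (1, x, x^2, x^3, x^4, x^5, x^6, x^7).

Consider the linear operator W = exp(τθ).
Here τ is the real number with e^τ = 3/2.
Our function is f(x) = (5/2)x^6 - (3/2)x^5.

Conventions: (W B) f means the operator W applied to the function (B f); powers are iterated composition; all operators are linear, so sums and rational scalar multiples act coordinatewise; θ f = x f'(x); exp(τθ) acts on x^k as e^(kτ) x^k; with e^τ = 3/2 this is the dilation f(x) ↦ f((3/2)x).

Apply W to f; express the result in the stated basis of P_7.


exp(τθ) x^k = e^(kτ) x^k; with e^τ = 3/2 this sends x^k to (3/2)^k x^k
x^5 ↦ 243/32 x^5
x^6 ↦ 729/64 x^6
applying this coordinatewise to f: exp(τθ) f = (3645/128)x^6 - (729/64)x^5

the image equals g(x) = (3645/128)x^6 - (729/64)x^5


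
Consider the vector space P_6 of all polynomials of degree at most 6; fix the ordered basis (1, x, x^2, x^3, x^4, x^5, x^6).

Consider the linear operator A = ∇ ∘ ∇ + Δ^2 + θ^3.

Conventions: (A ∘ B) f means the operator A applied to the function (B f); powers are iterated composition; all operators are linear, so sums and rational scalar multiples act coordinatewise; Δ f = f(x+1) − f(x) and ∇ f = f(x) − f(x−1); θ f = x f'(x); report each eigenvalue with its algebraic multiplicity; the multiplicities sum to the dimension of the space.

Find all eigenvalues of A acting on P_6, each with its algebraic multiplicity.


image of 1: 0
image of x: x
image of x^2: 8x^2 + 4
image of x^3: 27x^3 + 12x
image of x^4: 64x^4 + 24x^2 + 28
image of x^5: 125x^5 + 40x^3 + 140x
image of x^6: 216x^6 + 60x^4 + 420x^2 + 124
the matrix is upper triangular; its diagonal is (0, 1, 8, 27, 64, 125, 216)
for a triangular matrix the eigenvalues are the diagonal entries, with algebraic multiplicity their repetition count

λ = 0 (multiplicity 1), λ = 1 (multiplicity 1), λ = 8 (multiplicity 1), λ = 27 (multiplicity 1), λ = 64 (multiplicity 1), λ = 125 (multiplicity 1), λ = 216 (multiplicity 1)


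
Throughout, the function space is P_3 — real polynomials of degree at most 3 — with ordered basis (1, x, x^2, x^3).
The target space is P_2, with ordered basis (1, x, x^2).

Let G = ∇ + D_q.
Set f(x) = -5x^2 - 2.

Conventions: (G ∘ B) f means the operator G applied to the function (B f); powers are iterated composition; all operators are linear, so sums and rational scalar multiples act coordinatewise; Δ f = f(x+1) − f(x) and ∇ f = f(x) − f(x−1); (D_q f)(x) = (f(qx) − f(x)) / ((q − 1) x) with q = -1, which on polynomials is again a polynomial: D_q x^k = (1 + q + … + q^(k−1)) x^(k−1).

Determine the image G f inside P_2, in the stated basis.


∇ f = -10x + 5
D_q f = 0
(∇ + D_q) f = -10x + 5

the image equals g(x) = -10x + 5


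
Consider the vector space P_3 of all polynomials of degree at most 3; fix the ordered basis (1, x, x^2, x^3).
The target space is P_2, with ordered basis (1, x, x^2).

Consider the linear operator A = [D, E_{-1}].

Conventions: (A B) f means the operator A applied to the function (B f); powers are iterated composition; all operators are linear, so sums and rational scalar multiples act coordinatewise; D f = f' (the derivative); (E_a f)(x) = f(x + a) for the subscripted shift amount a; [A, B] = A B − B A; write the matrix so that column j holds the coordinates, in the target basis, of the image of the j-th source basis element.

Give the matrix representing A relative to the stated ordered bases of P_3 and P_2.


the matrix is [[0, 0, 0, 0]; [0, 0, 0, 0]; [0, 0, 0, 0]] (rows listed top to bottom)

image of 1: 0
image of x: 0
image of x^2: 0
image of x^3: 0
each image's coordinates form column j of the matrix


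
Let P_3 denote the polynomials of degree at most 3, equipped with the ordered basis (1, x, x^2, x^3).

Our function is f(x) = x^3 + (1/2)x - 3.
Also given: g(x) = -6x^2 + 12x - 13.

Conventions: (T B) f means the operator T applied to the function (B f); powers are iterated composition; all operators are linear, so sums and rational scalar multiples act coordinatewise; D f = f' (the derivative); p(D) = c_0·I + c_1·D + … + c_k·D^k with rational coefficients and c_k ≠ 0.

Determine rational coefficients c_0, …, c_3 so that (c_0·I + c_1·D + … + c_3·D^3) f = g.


D^0 f = x^3 + (1/2)x - 3
D^1 f = 3x^2 + 1/2
D^2 f = 6x
D^3 f = 6
matching coefficients of g against c_0 f + c_1 Df + … from the top degree down determines the c_i
solution: c_0 = 0, c_1 = -2, c_2 = 2, c_3 = -2

p(D) = -2·D + 2·D^2 − 2·D^3, i.e. c_0 = 0, c_1 = -2, c_2 = 2, c_3 = -2


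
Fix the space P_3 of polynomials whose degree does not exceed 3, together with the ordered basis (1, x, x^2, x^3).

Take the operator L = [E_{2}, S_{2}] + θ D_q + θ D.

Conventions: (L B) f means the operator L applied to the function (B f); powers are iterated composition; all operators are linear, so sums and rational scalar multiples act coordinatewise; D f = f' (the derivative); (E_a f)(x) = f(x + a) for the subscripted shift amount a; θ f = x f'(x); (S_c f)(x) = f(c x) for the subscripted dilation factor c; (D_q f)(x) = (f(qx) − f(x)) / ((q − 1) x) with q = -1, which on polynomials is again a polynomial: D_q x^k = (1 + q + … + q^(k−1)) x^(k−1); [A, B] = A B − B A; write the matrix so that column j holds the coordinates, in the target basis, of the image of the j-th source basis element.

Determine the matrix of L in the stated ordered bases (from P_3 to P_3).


image of 1: 0
image of x: 2
image of x^2: 10x + 12
image of x^3: 32x^2 + 72x + 56
each image's coordinates form column j of the matrix

the matrix is [[0, 2, 12, 56]; [0, 0, 10, 72]; [0, 0, 0, 32]; [0, 0, 0, 0]] (rows listed top to bottom)


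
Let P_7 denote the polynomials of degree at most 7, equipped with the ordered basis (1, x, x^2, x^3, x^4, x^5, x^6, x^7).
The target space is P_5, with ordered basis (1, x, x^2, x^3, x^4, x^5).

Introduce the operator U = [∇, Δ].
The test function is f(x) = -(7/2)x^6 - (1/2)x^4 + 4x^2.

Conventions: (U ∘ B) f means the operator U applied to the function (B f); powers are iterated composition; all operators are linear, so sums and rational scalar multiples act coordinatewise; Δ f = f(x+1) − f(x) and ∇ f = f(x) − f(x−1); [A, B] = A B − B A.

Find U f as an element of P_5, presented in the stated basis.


Δ f = -21x^5 - (105/2)x^4 - 72x^3 - (111/2)x^2 - 15x
∇ Δ f = -105x^4 - 111x^2
∇ f = -21x^5 + (105/2)x^4 - 72x^3 + (111/2)x^2 - 15x
Δ ∇ f = -105x^4 - 111x^2
[∇, Δ] f = 0

the image equals g(x) = 0


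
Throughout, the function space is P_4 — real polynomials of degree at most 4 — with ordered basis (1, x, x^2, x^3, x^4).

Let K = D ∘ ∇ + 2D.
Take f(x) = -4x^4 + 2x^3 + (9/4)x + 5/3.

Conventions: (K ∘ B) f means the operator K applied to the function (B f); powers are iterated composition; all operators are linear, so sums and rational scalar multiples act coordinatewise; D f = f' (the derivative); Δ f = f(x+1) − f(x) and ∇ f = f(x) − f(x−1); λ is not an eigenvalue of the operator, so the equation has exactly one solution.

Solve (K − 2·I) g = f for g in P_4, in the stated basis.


write g with unknown coordinates in the stated basis and equate coefficients in (K − 2·I) g = f
solving from the highest basis element down gives g = 2x^4 + 7x^3 + 33x^2 + (591/8)x + 2389/24
check: K g = 16x^3 + 66x^2 + 150x + 803/4
so K g − 2·g = -4x^4 + 2x^3 + (9/4)x + 5/3 = f ✓

the result is g(x) = 2x^4 + 7x^3 + 33x^2 + (591/8)x + 2389/24


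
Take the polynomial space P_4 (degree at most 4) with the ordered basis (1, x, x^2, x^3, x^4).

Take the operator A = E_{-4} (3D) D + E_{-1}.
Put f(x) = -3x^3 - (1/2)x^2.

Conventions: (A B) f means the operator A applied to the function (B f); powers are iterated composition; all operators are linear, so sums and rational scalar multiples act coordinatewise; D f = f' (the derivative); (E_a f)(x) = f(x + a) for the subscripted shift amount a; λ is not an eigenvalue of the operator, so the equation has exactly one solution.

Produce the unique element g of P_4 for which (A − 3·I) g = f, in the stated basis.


the result is g(x) = (3/2)x^3 - 2x^2 + (71/4)x - 565/8

write g with unknown coordinates in the stated basis and equate coefficients in (A − 3·I) g = f
solving from the highest basis element down gives g = (3/2)x^3 - 2x^2 + (71/4)x - 565/8
check: A g = (3/2)x^3 - (13/2)x^2 + (213/4)x - 1695/8
so A g − 3·g = -3x^3 - (1/2)x^2 = f ✓


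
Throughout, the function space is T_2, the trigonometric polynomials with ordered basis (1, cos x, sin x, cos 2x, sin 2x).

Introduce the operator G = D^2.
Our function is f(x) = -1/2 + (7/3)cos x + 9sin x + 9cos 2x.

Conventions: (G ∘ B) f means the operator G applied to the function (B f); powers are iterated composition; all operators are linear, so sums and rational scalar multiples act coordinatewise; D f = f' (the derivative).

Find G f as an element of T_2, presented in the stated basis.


the result is g(x) = -(7/3)cos x - 9sin x - 36cos 2x

D f = 9cos x - (7/3)sin x - 18sin 2x
D D f = -(7/3)cos x - 9sin x - 36cos 2x
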